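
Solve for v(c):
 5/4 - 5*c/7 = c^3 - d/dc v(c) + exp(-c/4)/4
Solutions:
 v(c) = C1 + c^4/4 + 5*c^2/14 - 5*c/4 - 1/exp(c)^(1/4)


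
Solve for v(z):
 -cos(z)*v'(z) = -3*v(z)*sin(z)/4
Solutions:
 v(z) = C1/cos(z)^(3/4)


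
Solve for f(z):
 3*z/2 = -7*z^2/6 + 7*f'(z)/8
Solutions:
 f(z) = C1 + 4*z^3/9 + 6*z^2/7


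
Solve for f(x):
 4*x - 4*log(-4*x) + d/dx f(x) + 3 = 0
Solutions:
 f(x) = C1 - 2*x^2 + 4*x*log(-x) + x*(-7 + 8*log(2))


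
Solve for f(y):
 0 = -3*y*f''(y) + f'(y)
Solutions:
 f(y) = C1 + C2*y^(4/3)


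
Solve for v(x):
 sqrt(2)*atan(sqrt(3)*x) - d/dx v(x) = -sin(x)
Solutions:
 v(x) = C1 + sqrt(2)*(x*atan(sqrt(3)*x) - sqrt(3)*log(3*x^2 + 1)/6) - cos(x)


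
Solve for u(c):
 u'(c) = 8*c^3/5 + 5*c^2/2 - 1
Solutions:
 u(c) = C1 + 2*c^4/5 + 5*c^3/6 - c


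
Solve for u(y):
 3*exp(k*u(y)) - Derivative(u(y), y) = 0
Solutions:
 u(y) = Piecewise((log(-1/(C1*k + 3*k*y))/k, Ne(k, 0)), (nan, True))
 u(y) = Piecewise((C1 + 3*y, Eq(k, 0)), (nan, True))


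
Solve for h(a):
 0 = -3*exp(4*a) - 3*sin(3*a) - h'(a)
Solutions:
 h(a) = C1 - 3*exp(4*a)/4 + cos(3*a)


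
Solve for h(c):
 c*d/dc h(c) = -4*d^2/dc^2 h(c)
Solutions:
 h(c) = C1 + C2*erf(sqrt(2)*c/4)


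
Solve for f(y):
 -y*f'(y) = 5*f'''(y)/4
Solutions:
 f(y) = C1 + Integral(C2*airyai(-10^(2/3)*y/5) + C3*airybi(-10^(2/3)*y/5), y)


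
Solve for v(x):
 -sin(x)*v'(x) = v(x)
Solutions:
 v(x) = C1*sqrt(cos(x) + 1)/sqrt(cos(x) - 1)


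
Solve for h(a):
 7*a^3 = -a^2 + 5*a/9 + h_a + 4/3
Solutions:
 h(a) = C1 + 7*a^4/4 + a^3/3 - 5*a^2/18 - 4*a/3


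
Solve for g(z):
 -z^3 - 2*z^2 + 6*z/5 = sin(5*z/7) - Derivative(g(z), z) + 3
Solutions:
 g(z) = C1 + z^4/4 + 2*z^3/3 - 3*z^2/5 + 3*z - 7*cos(5*z/7)/5


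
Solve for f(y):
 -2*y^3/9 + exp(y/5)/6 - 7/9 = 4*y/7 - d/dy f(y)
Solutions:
 f(y) = C1 + y^4/18 + 2*y^2/7 + 7*y/9 - 5*exp(y/5)/6


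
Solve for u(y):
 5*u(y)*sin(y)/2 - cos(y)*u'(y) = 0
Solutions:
 u(y) = C1/cos(y)^(5/2)


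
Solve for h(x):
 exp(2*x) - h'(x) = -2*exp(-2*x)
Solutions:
 h(x) = C1 + exp(2*x)/2 - exp(-2*x)


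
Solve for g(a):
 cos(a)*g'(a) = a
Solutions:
 g(a) = C1 + Integral(a/cos(a), a)


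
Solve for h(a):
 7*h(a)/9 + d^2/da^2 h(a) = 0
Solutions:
 h(a) = C1*sin(sqrt(7)*a/3) + C2*cos(sqrt(7)*a/3)


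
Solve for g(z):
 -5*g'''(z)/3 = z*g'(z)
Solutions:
 g(z) = C1 + Integral(C2*airyai(-3^(1/3)*5^(2/3)*z/5) + C3*airybi(-3^(1/3)*5^(2/3)*z/5), z)


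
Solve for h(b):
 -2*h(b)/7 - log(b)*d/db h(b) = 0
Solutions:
 h(b) = C1*exp(-2*li(b)/7)


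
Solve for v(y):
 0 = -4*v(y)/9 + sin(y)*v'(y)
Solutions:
 v(y) = C1*(cos(y) - 1)^(2/9)/(cos(y) + 1)^(2/9)


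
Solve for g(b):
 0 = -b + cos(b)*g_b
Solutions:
 g(b) = C1 + Integral(b/cos(b), b)


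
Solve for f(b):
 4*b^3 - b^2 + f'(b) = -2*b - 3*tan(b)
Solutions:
 f(b) = C1 - b^4 + b^3/3 - b^2 + 3*log(cos(b))


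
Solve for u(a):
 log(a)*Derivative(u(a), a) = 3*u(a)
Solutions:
 u(a) = C1*exp(3*li(a))


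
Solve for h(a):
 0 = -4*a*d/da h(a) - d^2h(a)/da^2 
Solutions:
 h(a) = C1 + C2*erf(sqrt(2)*a)


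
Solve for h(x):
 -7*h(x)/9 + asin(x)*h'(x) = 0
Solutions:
 h(x) = C1*exp(7*Integral(1/asin(x), x)/9)


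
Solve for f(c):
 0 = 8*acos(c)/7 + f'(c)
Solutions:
 f(c) = C1 - 8*c*acos(c)/7 + 8*sqrt(1 - c^2)/7


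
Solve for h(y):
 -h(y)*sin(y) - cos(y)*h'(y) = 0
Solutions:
 h(y) = C1*cos(y)


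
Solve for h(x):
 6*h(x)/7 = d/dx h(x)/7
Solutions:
 h(x) = C1*exp(6*x)


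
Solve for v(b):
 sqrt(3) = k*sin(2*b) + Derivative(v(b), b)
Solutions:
 v(b) = C1 + sqrt(3)*b + k*cos(2*b)/2


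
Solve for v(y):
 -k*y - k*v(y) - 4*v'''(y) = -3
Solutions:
 v(y) = C1*exp(2^(1/3)*y*(-k)^(1/3)/2) + C2*exp(2^(1/3)*y*(-k)^(1/3)*(-1 + sqrt(3)*I)/4) + C3*exp(-2^(1/3)*y*(-k)^(1/3)*(1 + sqrt(3)*I)/4) - y + 3/k


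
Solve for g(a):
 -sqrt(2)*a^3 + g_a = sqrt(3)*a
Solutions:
 g(a) = C1 + sqrt(2)*a^4/4 + sqrt(3)*a^2/2


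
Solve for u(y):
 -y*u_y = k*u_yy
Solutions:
 u(y) = C1 + C2*sqrt(k)*erf(sqrt(2)*y*sqrt(1/k)/2)


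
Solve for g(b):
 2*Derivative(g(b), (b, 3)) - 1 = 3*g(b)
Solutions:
 g(b) = C3*exp(2^(2/3)*3^(1/3)*b/2) + (C1*sin(2^(2/3)*3^(5/6)*b/4) + C2*cos(2^(2/3)*3^(5/6)*b/4))*exp(-2^(2/3)*3^(1/3)*b/4) - 1/3


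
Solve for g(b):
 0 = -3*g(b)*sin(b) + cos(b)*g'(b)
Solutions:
 g(b) = C1/cos(b)^3


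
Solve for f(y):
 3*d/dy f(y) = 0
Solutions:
 f(y) = C1


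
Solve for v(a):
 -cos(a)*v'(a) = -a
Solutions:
 v(a) = C1 + Integral(a/cos(a), a)


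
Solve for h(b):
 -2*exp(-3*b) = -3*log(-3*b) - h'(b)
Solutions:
 h(b) = C1 - 3*b*log(-b) + 3*b*(1 - log(3)) - 2*exp(-3*b)/3


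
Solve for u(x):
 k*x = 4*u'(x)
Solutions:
 u(x) = C1 + k*x^2/8


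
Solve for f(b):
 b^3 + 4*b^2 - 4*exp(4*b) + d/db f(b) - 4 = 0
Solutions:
 f(b) = C1 - b^4/4 - 4*b^3/3 + 4*b + exp(4*b)


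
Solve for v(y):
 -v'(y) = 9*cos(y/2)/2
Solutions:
 v(y) = C1 - 9*sin(y/2)


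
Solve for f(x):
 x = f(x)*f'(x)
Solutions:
 f(x) = -sqrt(C1 + x^2)
 f(x) = sqrt(C1 + x^2)


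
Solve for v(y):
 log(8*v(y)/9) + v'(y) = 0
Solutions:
 Integral(1/(log(_y) - 2*log(3) + 3*log(2)), (_y, v(y))) = C1 - y


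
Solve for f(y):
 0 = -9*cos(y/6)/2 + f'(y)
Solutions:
 f(y) = C1 + 27*sin(y/6)


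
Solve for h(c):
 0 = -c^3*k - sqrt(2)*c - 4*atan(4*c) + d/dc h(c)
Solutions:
 h(c) = C1 + c^4*k/4 + sqrt(2)*c^2/2 + 4*c*atan(4*c) - log(16*c^2 + 1)/2


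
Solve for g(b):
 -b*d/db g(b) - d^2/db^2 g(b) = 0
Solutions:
 g(b) = C1 + C2*erf(sqrt(2)*b/2)


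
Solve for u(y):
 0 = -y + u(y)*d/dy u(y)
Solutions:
 u(y) = -sqrt(C1 + y^2)
 u(y) = sqrt(C1 + y^2)


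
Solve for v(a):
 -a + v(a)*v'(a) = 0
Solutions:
 v(a) = -sqrt(C1 + a^2)
 v(a) = sqrt(C1 + a^2)


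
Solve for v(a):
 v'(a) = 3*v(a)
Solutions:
 v(a) = C1*exp(3*a)


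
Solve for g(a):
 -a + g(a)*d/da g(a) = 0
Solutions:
 g(a) = -sqrt(C1 + a^2)
 g(a) = sqrt(C1 + a^2)


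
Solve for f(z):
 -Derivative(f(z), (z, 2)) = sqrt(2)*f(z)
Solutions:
 f(z) = C1*sin(2^(1/4)*z) + C2*cos(2^(1/4)*z)


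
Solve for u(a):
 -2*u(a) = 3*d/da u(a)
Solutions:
 u(a) = C1*exp(-2*a/3)


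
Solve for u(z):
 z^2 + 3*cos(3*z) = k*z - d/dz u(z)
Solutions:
 u(z) = C1 + k*z^2/2 - z^3/3 - sin(3*z)


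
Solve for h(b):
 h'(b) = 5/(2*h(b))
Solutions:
 h(b) = -sqrt(C1 + 5*b)
 h(b) = sqrt(C1 + 5*b)


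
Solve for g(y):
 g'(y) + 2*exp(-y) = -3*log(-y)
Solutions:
 g(y) = C1 - 3*y*log(-y) + 3*y + 2*exp(-y)


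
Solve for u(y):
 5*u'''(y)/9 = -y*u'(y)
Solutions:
 u(y) = C1 + Integral(C2*airyai(-15^(2/3)*y/5) + C3*airybi(-15^(2/3)*y/5), y)


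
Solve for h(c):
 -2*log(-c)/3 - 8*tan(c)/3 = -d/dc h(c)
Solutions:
 h(c) = C1 + 2*c*log(-c)/3 - 2*c/3 - 8*log(cos(c))/3


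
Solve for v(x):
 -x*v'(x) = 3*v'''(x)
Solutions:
 v(x) = C1 + Integral(C2*airyai(-3^(2/3)*x/3) + C3*airybi(-3^(2/3)*x/3), x)


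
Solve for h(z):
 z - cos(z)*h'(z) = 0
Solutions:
 h(z) = C1 + Integral(z/cos(z), z)


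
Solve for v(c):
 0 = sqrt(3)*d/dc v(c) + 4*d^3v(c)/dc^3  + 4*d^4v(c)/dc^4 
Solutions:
 v(c) = C1 + C2*exp(c*(-2 + (1 + 27*sqrt(3)/8 + sqrt(-4 + (8 + 27*sqrt(3))^2/16)/2)^(-1/3) + (1 + 27*sqrt(3)/8 + sqrt(-4 + (8 + 27*sqrt(3))^2/16)/2)^(1/3))/6)*sin(sqrt(3)*c*(-(1 + 27*sqrt(3)/8 + sqrt(-4 + (2 + 27*sqrt(3)/4)^2)/2)^(1/3) + (1 + 27*sqrt(3)/8 + sqrt(-4 + (2 + 27*sqrt(3)/4)^2)/2)^(-1/3))/6) + C3*exp(c*(-2 + (1 + 27*sqrt(3)/8 + sqrt(-4 + (8 + 27*sqrt(3))^2/16)/2)^(-1/3) + (1 + 27*sqrt(3)/8 + sqrt(-4 + (8 + 27*sqrt(3))^2/16)/2)^(1/3))/6)*cos(sqrt(3)*c*(-(1 + 27*sqrt(3)/8 + sqrt(-4 + (2 + 27*sqrt(3)/4)^2)/2)^(1/3) + (1 + 27*sqrt(3)/8 + sqrt(-4 + (2 + 27*sqrt(3)/4)^2)/2)^(-1/3))/6) + C4*exp(-c*((1 + 27*sqrt(3)/8 + sqrt(-4 + (8 + 27*sqrt(3))^2/16)/2)^(-1/3) + 1 + (1 + 27*sqrt(3)/8 + sqrt(-4 + (8 + 27*sqrt(3))^2/16)/2)^(1/3))/3)


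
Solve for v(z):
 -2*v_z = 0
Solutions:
 v(z) = C1


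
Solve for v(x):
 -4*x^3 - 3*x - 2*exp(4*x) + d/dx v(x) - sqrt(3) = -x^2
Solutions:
 v(x) = C1 + x^4 - x^3/3 + 3*x^2/2 + sqrt(3)*x + exp(4*x)/2


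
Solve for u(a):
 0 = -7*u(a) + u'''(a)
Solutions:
 u(a) = C3*exp(7^(1/3)*a) + (C1*sin(sqrt(3)*7^(1/3)*a/2) + C2*cos(sqrt(3)*7^(1/3)*a/2))*exp(-7^(1/3)*a/2)


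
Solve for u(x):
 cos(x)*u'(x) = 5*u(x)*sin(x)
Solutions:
 u(x) = C1/cos(x)^5


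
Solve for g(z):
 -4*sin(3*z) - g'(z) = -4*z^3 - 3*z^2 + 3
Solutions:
 g(z) = C1 + z^4 + z^3 - 3*z + 4*cos(3*z)/3


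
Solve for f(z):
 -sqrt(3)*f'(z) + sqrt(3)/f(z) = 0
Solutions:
 f(z) = -sqrt(C1 + 2*z)
 f(z) = sqrt(C1 + 2*z)


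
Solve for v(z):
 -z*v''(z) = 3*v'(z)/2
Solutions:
 v(z) = C1 + C2/sqrt(z)


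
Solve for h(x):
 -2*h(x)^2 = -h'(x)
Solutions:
 h(x) = -1/(C1 + 2*x)


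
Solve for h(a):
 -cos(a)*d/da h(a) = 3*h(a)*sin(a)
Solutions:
 h(a) = C1*cos(a)^3


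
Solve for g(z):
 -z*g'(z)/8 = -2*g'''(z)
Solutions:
 g(z) = C1 + Integral(C2*airyai(2^(2/3)*z/4) + C3*airybi(2^(2/3)*z/4), z)


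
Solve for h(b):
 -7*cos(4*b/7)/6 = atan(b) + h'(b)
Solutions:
 h(b) = C1 - b*atan(b) + log(b^2 + 1)/2 - 49*sin(4*b/7)/24


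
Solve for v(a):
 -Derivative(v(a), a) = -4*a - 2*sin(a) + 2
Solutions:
 v(a) = C1 + 2*a^2 - 2*a - 2*cos(a)


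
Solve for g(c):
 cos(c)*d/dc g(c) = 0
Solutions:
 g(c) = C1


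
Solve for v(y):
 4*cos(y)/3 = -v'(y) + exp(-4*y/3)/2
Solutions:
 v(y) = C1 - 4*sin(y)/3 - 3*exp(-4*y/3)/8


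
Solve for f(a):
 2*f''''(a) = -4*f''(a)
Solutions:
 f(a) = C1 + C2*a + C3*sin(sqrt(2)*a) + C4*cos(sqrt(2)*a)


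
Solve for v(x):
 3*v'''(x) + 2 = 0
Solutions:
 v(x) = C1 + C2*x + C3*x^2 - x^3/9


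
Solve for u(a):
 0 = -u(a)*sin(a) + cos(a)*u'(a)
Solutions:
 u(a) = C1/cos(a)


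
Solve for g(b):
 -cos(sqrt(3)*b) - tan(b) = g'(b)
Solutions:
 g(b) = C1 + log(cos(b)) - sqrt(3)*sin(sqrt(3)*b)/3


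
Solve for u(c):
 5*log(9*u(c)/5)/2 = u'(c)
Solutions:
 -2*Integral(1/(log(_y) - log(5) + 2*log(3)), (_y, u(c)))/5 = C1 - c


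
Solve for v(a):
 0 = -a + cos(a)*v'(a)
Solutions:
 v(a) = C1 + Integral(a/cos(a), a)


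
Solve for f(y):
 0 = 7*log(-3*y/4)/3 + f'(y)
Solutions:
 f(y) = C1 - 7*y*log(-y)/3 + 7*y*(-log(3) + 1 + 2*log(2))/3


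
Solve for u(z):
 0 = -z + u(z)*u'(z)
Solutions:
 u(z) = -sqrt(C1 + z^2)
 u(z) = sqrt(C1 + z^2)


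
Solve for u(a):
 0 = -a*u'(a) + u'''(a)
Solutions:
 u(a) = C1 + Integral(C2*airyai(a) + C3*airybi(a), a)


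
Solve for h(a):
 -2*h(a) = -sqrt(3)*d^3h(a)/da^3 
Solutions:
 h(a) = C3*exp(2^(1/3)*3^(5/6)*a/3) + (C1*sin(6^(1/3)*a/2) + C2*cos(6^(1/3)*a/2))*exp(-2^(1/3)*3^(5/6)*a/6)


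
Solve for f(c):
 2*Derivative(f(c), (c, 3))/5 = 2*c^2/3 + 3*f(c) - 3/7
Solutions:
 f(c) = C3*exp(15^(1/3)*2^(2/3)*c/2) - 2*c^2/9 + (C1*sin(2^(2/3)*3^(5/6)*5^(1/3)*c/4) + C2*cos(2^(2/3)*3^(5/6)*5^(1/3)*c/4))*exp(-15^(1/3)*2^(2/3)*c/4) + 1/7


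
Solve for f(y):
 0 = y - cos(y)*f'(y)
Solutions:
 f(y) = C1 + Integral(y/cos(y), y)


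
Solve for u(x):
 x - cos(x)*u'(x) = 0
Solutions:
 u(x) = C1 + Integral(x/cos(x), x)


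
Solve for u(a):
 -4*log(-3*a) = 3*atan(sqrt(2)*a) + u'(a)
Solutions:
 u(a) = C1 - 4*a*log(-a) - 3*a*atan(sqrt(2)*a) - 4*a*log(3) + 4*a + 3*sqrt(2)*log(2*a^2 + 1)/4


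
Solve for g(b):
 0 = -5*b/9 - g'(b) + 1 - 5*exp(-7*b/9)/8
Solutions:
 g(b) = C1 - 5*b^2/18 + b + 45*exp(-7*b/9)/56


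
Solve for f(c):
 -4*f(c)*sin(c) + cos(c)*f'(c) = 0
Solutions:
 f(c) = C1/cos(c)^4


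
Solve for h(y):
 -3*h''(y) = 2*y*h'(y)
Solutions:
 h(y) = C1 + C2*erf(sqrt(3)*y/3)


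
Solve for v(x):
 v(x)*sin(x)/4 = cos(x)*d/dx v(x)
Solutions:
 v(x) = C1/cos(x)^(1/4)


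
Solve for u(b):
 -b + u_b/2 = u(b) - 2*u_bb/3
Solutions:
 u(b) = C1*exp(b*(-3 + sqrt(105))/8) + C2*exp(-b*(3 + sqrt(105))/8) - b - 1/2


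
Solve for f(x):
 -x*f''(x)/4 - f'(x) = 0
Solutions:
 f(x) = C1 + C2/x^3


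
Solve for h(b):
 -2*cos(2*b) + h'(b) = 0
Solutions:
 h(b) = C1 + sin(2*b)


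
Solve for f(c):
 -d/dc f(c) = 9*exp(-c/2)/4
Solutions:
 f(c) = C1 + 9*exp(-c/2)/2


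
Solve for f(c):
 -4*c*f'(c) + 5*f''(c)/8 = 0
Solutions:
 f(c) = C1 + C2*erfi(4*sqrt(5)*c/5)


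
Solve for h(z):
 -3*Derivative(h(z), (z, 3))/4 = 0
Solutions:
 h(z) = C1 + C2*z + C3*z^2


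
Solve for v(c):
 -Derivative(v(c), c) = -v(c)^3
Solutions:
 v(c) = -sqrt(2)*sqrt(-1/(C1 + c))/2
 v(c) = sqrt(2)*sqrt(-1/(C1 + c))/2


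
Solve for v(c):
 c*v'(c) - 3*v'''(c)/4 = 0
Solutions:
 v(c) = C1 + Integral(C2*airyai(6^(2/3)*c/3) + C3*airybi(6^(2/3)*c/3), c)


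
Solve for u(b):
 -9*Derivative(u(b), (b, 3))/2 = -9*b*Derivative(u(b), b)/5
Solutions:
 u(b) = C1 + Integral(C2*airyai(2^(1/3)*5^(2/3)*b/5) + C3*airybi(2^(1/3)*5^(2/3)*b/5), b)


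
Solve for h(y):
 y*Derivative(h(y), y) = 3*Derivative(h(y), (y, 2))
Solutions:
 h(y) = C1 + C2*erfi(sqrt(6)*y/6)


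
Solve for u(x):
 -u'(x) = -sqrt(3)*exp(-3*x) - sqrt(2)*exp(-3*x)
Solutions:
 u(x) = C1 - sqrt(3)*exp(-3*x)/3 - sqrt(2)*exp(-3*x)/3


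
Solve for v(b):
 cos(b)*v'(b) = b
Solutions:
 v(b) = C1 + Integral(b/cos(b), b)


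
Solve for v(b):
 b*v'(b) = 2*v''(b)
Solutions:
 v(b) = C1 + C2*erfi(b/2)


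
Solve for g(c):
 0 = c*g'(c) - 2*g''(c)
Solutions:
 g(c) = C1 + C2*erfi(c/2)


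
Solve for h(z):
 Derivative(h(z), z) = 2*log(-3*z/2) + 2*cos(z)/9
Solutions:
 h(z) = C1 + 2*z*log(-z) - 2*z - 2*z*log(2) + 2*z*log(3) + 2*sin(z)/9


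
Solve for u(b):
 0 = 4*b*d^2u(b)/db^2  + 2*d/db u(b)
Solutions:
 u(b) = C1 + C2*sqrt(b)


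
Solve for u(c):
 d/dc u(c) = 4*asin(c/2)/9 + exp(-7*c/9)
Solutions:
 u(c) = C1 + 4*c*asin(c/2)/9 + 4*sqrt(4 - c^2)/9 - 9*exp(-7*c/9)/7


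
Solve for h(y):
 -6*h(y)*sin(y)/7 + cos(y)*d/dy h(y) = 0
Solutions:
 h(y) = C1/cos(y)^(6/7)


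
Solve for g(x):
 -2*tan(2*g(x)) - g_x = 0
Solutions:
 g(x) = -asin(C1*exp(-4*x))/2 + pi/2
 g(x) = asin(C1*exp(-4*x))/2


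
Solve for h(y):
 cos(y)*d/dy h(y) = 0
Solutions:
 h(y) = C1


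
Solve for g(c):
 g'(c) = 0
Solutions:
 g(c) = C1


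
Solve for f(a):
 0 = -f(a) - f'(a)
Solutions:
 f(a) = C1*exp(-a)


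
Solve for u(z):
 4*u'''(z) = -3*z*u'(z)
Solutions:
 u(z) = C1 + Integral(C2*airyai(-6^(1/3)*z/2) + C3*airybi(-6^(1/3)*z/2), z)


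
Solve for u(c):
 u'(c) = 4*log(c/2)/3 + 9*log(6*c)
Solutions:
 u(c) = C1 + 31*c*log(c)/3 - 31*c/3 + 2*c*log(2)/3 + c*log(2519424)


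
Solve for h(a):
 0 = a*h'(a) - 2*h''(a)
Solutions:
 h(a) = C1 + C2*erfi(a/2)


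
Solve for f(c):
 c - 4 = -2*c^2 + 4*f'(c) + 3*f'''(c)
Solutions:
 f(c) = C1 + C2*sin(2*sqrt(3)*c/3) + C3*cos(2*sqrt(3)*c/3) + c^3/6 + c^2/8 - 7*c/4


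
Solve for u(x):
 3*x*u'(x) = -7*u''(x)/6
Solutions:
 u(x) = C1 + C2*erf(3*sqrt(7)*x/7)


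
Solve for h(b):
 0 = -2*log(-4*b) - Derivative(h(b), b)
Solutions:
 h(b) = C1 - 2*b*log(-b) + 2*b*(1 - 2*log(2))


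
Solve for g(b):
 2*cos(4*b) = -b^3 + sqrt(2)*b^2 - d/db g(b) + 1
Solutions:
 g(b) = C1 - b^4/4 + sqrt(2)*b^3/3 + b - sin(4*b)/2


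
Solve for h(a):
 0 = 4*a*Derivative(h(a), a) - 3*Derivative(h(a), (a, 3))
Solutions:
 h(a) = C1 + Integral(C2*airyai(6^(2/3)*a/3) + C3*airybi(6^(2/3)*a/3), a)


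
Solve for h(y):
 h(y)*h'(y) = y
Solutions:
 h(y) = -sqrt(C1 + y^2)
 h(y) = sqrt(C1 + y^2)


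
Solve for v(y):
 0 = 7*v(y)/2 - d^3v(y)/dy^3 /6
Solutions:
 v(y) = C3*exp(21^(1/3)*y) + (C1*sin(3^(5/6)*7^(1/3)*y/2) + C2*cos(3^(5/6)*7^(1/3)*y/2))*exp(-21^(1/3)*y/2)


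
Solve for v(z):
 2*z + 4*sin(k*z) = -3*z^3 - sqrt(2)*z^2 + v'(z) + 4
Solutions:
 v(z) = C1 + 3*z^4/4 + sqrt(2)*z^3/3 + z^2 - 4*z - 4*cos(k*z)/k


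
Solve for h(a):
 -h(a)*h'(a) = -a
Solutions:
 h(a) = -sqrt(C1 + a^2)
 h(a) = sqrt(C1 + a^2)


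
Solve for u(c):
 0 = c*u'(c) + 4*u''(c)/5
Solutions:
 u(c) = C1 + C2*erf(sqrt(10)*c/4)


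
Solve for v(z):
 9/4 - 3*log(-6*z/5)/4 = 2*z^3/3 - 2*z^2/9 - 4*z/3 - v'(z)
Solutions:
 v(z) = C1 + z^4/6 - 2*z^3/27 - 2*z^2/3 + 3*z*log(-z)/4 + z*(-3 - 3*log(5)/4 + 3*log(6)/4)


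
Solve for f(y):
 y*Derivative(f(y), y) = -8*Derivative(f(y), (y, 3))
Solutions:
 f(y) = C1 + Integral(C2*airyai(-y/2) + C3*airybi(-y/2), y)


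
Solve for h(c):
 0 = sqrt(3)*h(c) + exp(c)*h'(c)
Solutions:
 h(c) = C1*exp(sqrt(3)*exp(-c))


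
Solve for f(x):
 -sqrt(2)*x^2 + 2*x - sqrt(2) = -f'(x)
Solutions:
 f(x) = C1 + sqrt(2)*x^3/3 - x^2 + sqrt(2)*x


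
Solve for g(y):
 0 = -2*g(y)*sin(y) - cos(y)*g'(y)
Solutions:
 g(y) = C1*cos(y)^2


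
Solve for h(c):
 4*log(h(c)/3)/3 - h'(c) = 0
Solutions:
 3*Integral(1/(-log(_y) + log(3)), (_y, h(c)))/4 = C1 - c


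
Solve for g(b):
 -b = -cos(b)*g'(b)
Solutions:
 g(b) = C1 + Integral(b/cos(b), b)


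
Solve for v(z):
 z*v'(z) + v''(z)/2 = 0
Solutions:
 v(z) = C1 + C2*erf(z)


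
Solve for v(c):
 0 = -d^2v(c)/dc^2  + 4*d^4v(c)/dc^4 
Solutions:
 v(c) = C1 + C2*c + C3*exp(-c/2) + C4*exp(c/2)


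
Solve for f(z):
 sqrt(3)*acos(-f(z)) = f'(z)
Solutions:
 Integral(1/acos(-_y), (_y, f(z))) = C1 + sqrt(3)*z


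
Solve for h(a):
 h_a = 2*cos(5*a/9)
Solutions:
 h(a) = C1 + 18*sin(5*a/9)/5


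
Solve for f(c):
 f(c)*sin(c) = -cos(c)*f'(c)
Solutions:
 f(c) = C1*cos(c)


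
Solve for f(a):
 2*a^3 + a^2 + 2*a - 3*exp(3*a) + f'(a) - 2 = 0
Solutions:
 f(a) = C1 - a^4/2 - a^3/3 - a^2 + 2*a + exp(3*a)


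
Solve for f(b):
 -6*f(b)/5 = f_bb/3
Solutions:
 f(b) = C1*sin(3*sqrt(10)*b/5) + C2*cos(3*sqrt(10)*b/5)


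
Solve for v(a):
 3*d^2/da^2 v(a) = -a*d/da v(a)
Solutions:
 v(a) = C1 + C2*erf(sqrt(6)*a/6)


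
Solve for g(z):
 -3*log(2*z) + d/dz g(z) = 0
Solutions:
 g(z) = C1 + 3*z*log(z) - 3*z + z*log(8)


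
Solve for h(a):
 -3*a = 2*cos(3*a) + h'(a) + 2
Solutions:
 h(a) = C1 - 3*a^2/2 - 2*a - 2*sin(3*a)/3


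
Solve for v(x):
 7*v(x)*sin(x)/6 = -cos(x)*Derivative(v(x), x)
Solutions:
 v(x) = C1*cos(x)^(7/6)


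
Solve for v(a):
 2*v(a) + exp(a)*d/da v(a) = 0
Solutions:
 v(a) = C1*exp(2*exp(-a))


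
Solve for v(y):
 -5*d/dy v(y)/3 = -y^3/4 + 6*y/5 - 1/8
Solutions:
 v(y) = C1 + 3*y^4/80 - 9*y^2/25 + 3*y/40


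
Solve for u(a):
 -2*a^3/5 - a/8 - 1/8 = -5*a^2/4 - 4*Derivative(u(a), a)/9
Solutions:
 u(a) = C1 + 9*a^4/40 - 15*a^3/16 + 9*a^2/64 + 9*a/32


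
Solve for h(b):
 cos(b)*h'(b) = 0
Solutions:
 h(b) = C1


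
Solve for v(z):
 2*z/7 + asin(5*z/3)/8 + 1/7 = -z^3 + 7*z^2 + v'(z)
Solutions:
 v(z) = C1 + z^4/4 - 7*z^3/3 + z^2/7 + z*asin(5*z/3)/8 + z/7 + sqrt(9 - 25*z^2)/40


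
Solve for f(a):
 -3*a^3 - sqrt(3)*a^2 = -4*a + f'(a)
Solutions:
 f(a) = C1 - 3*a^4/4 - sqrt(3)*a^3/3 + 2*a^2


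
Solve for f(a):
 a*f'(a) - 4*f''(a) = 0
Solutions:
 f(a) = C1 + C2*erfi(sqrt(2)*a/4)


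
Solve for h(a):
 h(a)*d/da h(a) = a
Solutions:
 h(a) = -sqrt(C1 + a^2)
 h(a) = sqrt(C1 + a^2)


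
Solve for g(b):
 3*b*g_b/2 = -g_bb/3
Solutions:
 g(b) = C1 + C2*erf(3*b/2)


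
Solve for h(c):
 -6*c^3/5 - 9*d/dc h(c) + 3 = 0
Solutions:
 h(c) = C1 - c^4/30 + c/3


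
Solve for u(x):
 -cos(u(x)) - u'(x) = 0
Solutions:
 u(x) = pi - asin((C1 + exp(2*x))/(C1 - exp(2*x)))
 u(x) = asin((C1 + exp(2*x))/(C1 - exp(2*x)))


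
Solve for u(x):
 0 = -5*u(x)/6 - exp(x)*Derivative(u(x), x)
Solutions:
 u(x) = C1*exp(5*exp(-x)/6)


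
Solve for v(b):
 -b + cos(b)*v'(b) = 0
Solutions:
 v(b) = C1 + Integral(b/cos(b), b)


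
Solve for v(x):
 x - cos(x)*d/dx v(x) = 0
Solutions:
 v(x) = C1 + Integral(x/cos(x), x)


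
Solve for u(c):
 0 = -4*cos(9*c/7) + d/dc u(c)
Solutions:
 u(c) = C1 + 28*sin(9*c/7)/9


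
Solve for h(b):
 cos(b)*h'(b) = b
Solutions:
 h(b) = C1 + Integral(b/cos(b), b)


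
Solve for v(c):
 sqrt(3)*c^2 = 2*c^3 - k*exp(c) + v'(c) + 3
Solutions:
 v(c) = C1 - c^4/2 + sqrt(3)*c^3/3 - 3*c + k*exp(c)


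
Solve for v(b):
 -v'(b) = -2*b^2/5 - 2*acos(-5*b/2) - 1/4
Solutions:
 v(b) = C1 + 2*b^3/15 + 2*b*acos(-5*b/2) + b/4 + 2*sqrt(4 - 25*b^2)/5


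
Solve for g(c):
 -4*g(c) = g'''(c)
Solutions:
 g(c) = C3*exp(-2^(2/3)*c) + (C1*sin(2^(2/3)*sqrt(3)*c/2) + C2*cos(2^(2/3)*sqrt(3)*c/2))*exp(2^(2/3)*c/2)


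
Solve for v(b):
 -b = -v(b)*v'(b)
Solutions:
 v(b) = -sqrt(C1 + b^2)
 v(b) = sqrt(C1 + b^2)


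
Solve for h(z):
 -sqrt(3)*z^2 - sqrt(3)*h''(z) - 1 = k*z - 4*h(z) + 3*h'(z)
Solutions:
 h(z) = C1*exp(sqrt(3)*z*(-3 + sqrt(9 + 16*sqrt(3)))/6) + C2*exp(-sqrt(3)*z*(3 + sqrt(9 + 16*sqrt(3)))/6) + k*z/4 + 3*k/16 + sqrt(3)*z^2/4 + 3*sqrt(3)*z/8 + 9*sqrt(3)/32 + 5/8


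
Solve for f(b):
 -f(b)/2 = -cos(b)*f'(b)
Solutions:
 f(b) = C1*(sin(b) + 1)^(1/4)/(sin(b) - 1)^(1/4)


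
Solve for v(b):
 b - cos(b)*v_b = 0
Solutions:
 v(b) = C1 + Integral(b/cos(b), b)


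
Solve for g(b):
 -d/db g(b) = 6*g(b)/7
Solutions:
 g(b) = C1*exp(-6*b/7)


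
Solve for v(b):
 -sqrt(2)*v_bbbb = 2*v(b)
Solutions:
 v(b) = (C1*sin(2^(5/8)*b/2) + C2*cos(2^(5/8)*b/2))*exp(-2^(5/8)*b/2) + (C3*sin(2^(5/8)*b/2) + C4*cos(2^(5/8)*b/2))*exp(2^(5/8)*b/2)


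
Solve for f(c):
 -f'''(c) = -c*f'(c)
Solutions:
 f(c) = C1 + Integral(C2*airyai(c) + C3*airybi(c), c)


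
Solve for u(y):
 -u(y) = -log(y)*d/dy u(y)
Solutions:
 u(y) = C1*exp(li(y))


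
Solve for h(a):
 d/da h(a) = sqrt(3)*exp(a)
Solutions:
 h(a) = C1 + sqrt(3)*exp(a)


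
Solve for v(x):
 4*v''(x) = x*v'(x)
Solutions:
 v(x) = C1 + C2*erfi(sqrt(2)*x/4)


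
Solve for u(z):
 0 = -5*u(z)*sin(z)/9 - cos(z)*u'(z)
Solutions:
 u(z) = C1*cos(z)^(5/9)


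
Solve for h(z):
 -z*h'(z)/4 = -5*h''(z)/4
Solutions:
 h(z) = C1 + C2*erfi(sqrt(10)*z/10)


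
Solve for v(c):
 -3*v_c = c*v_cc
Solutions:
 v(c) = C1 + C2/c^2


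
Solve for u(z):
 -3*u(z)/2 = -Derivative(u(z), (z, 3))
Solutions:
 u(z) = C3*exp(2^(2/3)*3^(1/3)*z/2) + (C1*sin(2^(2/3)*3^(5/6)*z/4) + C2*cos(2^(2/3)*3^(5/6)*z/4))*exp(-2^(2/3)*3^(1/3)*z/4)


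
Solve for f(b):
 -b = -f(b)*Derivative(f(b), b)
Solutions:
 f(b) = -sqrt(C1 + b^2)
 f(b) = sqrt(C1 + b^2)


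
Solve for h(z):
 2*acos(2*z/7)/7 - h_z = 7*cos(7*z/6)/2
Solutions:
 h(z) = C1 + 2*z*acos(2*z/7)/7 - sqrt(49 - 4*z^2)/7 - 3*sin(7*z/6)


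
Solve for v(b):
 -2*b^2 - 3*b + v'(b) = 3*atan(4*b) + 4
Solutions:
 v(b) = C1 + 2*b^3/3 + 3*b^2/2 + 3*b*atan(4*b) + 4*b - 3*log(16*b^2 + 1)/8


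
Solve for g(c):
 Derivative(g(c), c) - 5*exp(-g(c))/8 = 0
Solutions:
 g(c) = log(C1 + 5*c/8)


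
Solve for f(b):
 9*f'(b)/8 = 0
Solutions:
 f(b) = C1


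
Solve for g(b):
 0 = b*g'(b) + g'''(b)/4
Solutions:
 g(b) = C1 + Integral(C2*airyai(-2^(2/3)*b) + C3*airybi(-2^(2/3)*b), b)


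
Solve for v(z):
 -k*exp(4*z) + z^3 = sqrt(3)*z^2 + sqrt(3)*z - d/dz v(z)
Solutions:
 v(z) = C1 + k*exp(4*z)/4 - z^4/4 + sqrt(3)*z^3/3 + sqrt(3)*z^2/2


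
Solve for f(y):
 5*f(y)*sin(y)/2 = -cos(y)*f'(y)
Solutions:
 f(y) = C1*cos(y)^(5/2)


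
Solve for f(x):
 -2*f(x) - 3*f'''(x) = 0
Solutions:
 f(x) = C3*exp(-2^(1/3)*3^(2/3)*x/3) + (C1*sin(2^(1/3)*3^(1/6)*x/2) + C2*cos(2^(1/3)*3^(1/6)*x/2))*exp(2^(1/3)*3^(2/3)*x/6)


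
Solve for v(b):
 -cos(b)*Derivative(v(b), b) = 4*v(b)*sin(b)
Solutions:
 v(b) = C1*cos(b)^4


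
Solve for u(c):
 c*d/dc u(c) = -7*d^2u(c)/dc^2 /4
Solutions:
 u(c) = C1 + C2*erf(sqrt(14)*c/7)


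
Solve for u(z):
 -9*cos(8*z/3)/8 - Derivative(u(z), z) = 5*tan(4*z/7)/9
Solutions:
 u(z) = C1 + 35*log(cos(4*z/7))/36 - 27*sin(8*z/3)/64


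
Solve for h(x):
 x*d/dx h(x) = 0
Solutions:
 h(x) = C1


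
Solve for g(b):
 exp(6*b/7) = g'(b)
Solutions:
 g(b) = C1 + 7*exp(6*b/7)/6


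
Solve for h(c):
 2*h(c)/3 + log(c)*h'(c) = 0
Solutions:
 h(c) = C1*exp(-2*li(c)/3)


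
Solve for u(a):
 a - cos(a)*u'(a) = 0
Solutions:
 u(a) = C1 + Integral(a/cos(a), a)


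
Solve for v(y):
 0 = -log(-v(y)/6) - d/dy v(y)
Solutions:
 Integral(1/(log(-_y) - log(6)), (_y, v(y))) = C1 - y


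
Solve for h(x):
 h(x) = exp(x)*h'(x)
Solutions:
 h(x) = C1*exp(-exp(-x))


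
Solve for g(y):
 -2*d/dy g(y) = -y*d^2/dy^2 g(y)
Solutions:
 g(y) = C1 + C2*y^3


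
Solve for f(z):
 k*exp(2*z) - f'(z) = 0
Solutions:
 f(z) = C1 + k*exp(2*z)/2


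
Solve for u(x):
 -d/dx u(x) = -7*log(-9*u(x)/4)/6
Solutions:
 -6*Integral(1/(log(-_y) - 2*log(2) + 2*log(3)), (_y, u(x)))/7 = C1 - x


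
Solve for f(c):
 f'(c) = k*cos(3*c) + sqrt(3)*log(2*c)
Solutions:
 f(c) = C1 + sqrt(3)*c*(log(c) - 1) + sqrt(3)*c*log(2) + k*sin(3*c)/3


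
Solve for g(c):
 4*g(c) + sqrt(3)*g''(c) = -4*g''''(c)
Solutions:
 g(c) = (C1*sin(c*cos(atan(sqrt(183)/3)/2)) + C2*cos(c*cos(atan(sqrt(183)/3)/2)))*exp(-c*sin(atan(sqrt(183)/3)/2)) + (C3*sin(c*cos(atan(sqrt(183)/3)/2)) + C4*cos(c*cos(atan(sqrt(183)/3)/2)))*exp(c*sin(atan(sqrt(183)/3)/2))


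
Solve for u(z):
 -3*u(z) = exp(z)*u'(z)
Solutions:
 u(z) = C1*exp(3*exp(-z))


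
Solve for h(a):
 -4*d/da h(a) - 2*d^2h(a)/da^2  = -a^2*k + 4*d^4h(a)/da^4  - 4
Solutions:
 h(a) = C1 + C2*exp(-6^(1/3)*a*(-(18 + sqrt(330))^(1/3) + 6^(1/3)/(18 + sqrt(330))^(1/3))/12)*sin(2^(1/3)*3^(1/6)*a*(3*2^(1/3)/(18 + sqrt(330))^(1/3) + 3^(2/3)*(18 + sqrt(330))^(1/3))/12) + C3*exp(-6^(1/3)*a*(-(18 + sqrt(330))^(1/3) + 6^(1/3)/(18 + sqrt(330))^(1/3))/12)*cos(2^(1/3)*3^(1/6)*a*(3*2^(1/3)/(18 + sqrt(330))^(1/3) + 3^(2/3)*(18 + sqrt(330))^(1/3))/12) + C4*exp(6^(1/3)*a*(-(18 + sqrt(330))^(1/3) + 6^(1/3)/(18 + sqrt(330))^(1/3))/6) + a^3*k/12 - a^2*k/8 + a*k/8 + a


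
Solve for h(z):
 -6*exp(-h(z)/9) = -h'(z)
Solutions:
 h(z) = 9*log(C1 + 2*z/3)


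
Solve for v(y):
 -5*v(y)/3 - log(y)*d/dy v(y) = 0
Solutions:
 v(y) = C1*exp(-5*li(y)/3)


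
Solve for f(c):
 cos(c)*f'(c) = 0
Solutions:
 f(c) = C1


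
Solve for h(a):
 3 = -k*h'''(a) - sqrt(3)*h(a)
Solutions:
 h(a) = C1*exp(3^(1/6)*a*(-1/k)^(1/3)) + C2*exp(a*(-1/k)^(1/3)*(-3^(1/6) + 3^(2/3)*I)/2) + C3*exp(-a*(-1/k)^(1/3)*(3^(1/6) + 3^(2/3)*I)/2) - sqrt(3)


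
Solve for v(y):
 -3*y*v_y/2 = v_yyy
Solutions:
 v(y) = C1 + Integral(C2*airyai(-2^(2/3)*3^(1/3)*y/2) + C3*airybi(-2^(2/3)*3^(1/3)*y/2), y)


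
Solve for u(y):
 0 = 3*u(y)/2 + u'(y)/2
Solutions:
 u(y) = C1*exp(-3*y)


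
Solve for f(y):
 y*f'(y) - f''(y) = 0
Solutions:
 f(y) = C1 + C2*erfi(sqrt(2)*y/2)


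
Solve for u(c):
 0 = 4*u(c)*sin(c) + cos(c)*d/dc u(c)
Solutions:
 u(c) = C1*cos(c)^4


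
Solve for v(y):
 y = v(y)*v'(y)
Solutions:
 v(y) = -sqrt(C1 + y^2)
 v(y) = sqrt(C1 + y^2)


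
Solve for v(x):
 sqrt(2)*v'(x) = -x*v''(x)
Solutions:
 v(x) = C1 + C2*x^(1 - sqrt(2))


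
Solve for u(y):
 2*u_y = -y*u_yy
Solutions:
 u(y) = C1 + C2/y


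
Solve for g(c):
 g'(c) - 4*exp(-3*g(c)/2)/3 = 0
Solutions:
 g(c) = 2*log(C1 + 2*c)/3
 g(c) = 2*log((-1 - sqrt(3)*I)*(C1 + 2*c)^(1/3)/2)
 g(c) = 2*log((-1 + sqrt(3)*I)*(C1 + 2*c)^(1/3)/2)


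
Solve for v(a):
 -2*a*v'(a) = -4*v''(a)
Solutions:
 v(a) = C1 + C2*erfi(a/2)


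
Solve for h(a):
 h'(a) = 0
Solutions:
 h(a) = C1


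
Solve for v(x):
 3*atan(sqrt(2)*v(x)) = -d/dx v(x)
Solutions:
 Integral(1/atan(sqrt(2)*_y), (_y, v(x))) = C1 - 3*x


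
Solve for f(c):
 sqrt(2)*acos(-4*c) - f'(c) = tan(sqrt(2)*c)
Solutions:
 f(c) = C1 + sqrt(2)*(c*acos(-4*c) + sqrt(1 - 16*c^2)/4) + sqrt(2)*log(cos(sqrt(2)*c))/2


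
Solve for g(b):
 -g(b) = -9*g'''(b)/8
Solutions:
 g(b) = C3*exp(2*3^(1/3)*b/3) + (C1*sin(3^(5/6)*b/3) + C2*cos(3^(5/6)*b/3))*exp(-3^(1/3)*b/3)


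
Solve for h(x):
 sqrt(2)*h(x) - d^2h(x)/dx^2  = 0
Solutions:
 h(x) = C1*exp(-2^(1/4)*x) + C2*exp(2^(1/4)*x)


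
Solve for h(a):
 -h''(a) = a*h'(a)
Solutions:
 h(a) = C1 + C2*erf(sqrt(2)*a/2)


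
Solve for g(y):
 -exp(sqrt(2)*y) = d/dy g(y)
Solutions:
 g(y) = C1 - sqrt(2)*exp(sqrt(2)*y)/2


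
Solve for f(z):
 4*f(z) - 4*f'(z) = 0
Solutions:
 f(z) = C1*exp(z)


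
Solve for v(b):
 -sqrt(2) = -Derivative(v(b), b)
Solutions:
 v(b) = C1 + sqrt(2)*b


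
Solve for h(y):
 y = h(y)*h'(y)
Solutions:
 h(y) = -sqrt(C1 + y^2)
 h(y) = sqrt(C1 + y^2)


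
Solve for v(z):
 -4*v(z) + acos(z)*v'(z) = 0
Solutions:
 v(z) = C1*exp(4*Integral(1/acos(z), z))


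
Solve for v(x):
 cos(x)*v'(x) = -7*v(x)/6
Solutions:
 v(x) = C1*(sin(x) - 1)^(7/12)/(sin(x) + 1)^(7/12)


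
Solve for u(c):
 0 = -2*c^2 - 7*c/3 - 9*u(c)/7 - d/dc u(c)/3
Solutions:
 u(c) = C1*exp(-27*c/7) - 14*c^2/9 - 245*c/243 + 1715/6561


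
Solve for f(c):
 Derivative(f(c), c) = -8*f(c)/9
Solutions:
 f(c) = C1*exp(-8*c/9)


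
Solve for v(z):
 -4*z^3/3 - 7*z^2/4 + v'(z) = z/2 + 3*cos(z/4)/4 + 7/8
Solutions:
 v(z) = C1 + z^4/3 + 7*z^3/12 + z^2/4 + 7*z/8 + 3*sin(z/4)


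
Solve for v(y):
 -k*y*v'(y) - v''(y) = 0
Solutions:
 v(y) = Piecewise((-sqrt(2)*sqrt(pi)*C1*erf(sqrt(2)*sqrt(k)*y/2)/(2*sqrt(k)) - C2, (k > 0) | (k < 0)), (-C1*y - C2, True))


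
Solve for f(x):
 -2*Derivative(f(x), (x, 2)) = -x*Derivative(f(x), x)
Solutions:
 f(x) = C1 + C2*erfi(x/2)


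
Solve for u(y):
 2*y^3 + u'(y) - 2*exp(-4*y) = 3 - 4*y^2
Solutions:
 u(y) = C1 - y^4/2 - 4*y^3/3 + 3*y - exp(-4*y)/2


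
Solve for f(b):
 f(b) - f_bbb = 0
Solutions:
 f(b) = C3*exp(b) + (C1*sin(sqrt(3)*b/2) + C2*cos(sqrt(3)*b/2))*exp(-b/2)


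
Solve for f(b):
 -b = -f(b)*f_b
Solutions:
 f(b) = -sqrt(C1 + b^2)
 f(b) = sqrt(C1 + b^2)


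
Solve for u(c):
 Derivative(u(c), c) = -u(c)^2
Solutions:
 u(c) = 1/(C1 + c)


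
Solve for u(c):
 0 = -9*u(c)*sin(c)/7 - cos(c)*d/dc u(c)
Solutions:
 u(c) = C1*cos(c)^(9/7)


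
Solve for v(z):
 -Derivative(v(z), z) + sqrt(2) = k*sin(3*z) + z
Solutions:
 v(z) = C1 + k*cos(3*z)/3 - z^2/2 + sqrt(2)*z


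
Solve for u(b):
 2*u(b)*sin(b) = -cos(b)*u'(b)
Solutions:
 u(b) = C1*cos(b)^2


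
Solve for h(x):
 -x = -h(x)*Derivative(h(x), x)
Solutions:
 h(x) = -sqrt(C1 + x^2)
 h(x) = sqrt(C1 + x^2)


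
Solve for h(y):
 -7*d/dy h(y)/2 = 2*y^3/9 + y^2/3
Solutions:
 h(y) = C1 - y^4/63 - 2*y^3/63


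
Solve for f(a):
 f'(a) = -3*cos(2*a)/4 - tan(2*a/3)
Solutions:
 f(a) = C1 + 3*log(cos(2*a/3))/2 - 3*sin(2*a)/8


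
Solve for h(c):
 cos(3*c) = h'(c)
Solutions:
 h(c) = C1 + sin(3*c)/3


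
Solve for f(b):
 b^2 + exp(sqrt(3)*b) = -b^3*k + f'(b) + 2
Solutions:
 f(b) = C1 + b^4*k/4 + b^3/3 - 2*b + sqrt(3)*exp(sqrt(3)*b)/3


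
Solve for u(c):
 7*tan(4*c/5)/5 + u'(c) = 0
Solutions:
 u(c) = C1 + 7*log(cos(4*c/5))/4


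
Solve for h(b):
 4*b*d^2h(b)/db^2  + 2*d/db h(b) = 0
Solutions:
 h(b) = C1 + C2*sqrt(b)


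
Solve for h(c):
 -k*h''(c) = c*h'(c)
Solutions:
 h(c) = C1 + C2*sqrt(k)*erf(sqrt(2)*c*sqrt(1/k)/2)


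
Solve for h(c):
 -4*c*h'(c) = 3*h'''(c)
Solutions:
 h(c) = C1 + Integral(C2*airyai(-6^(2/3)*c/3) + C3*airybi(-6^(2/3)*c/3), c)


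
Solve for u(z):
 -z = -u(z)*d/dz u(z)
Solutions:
 u(z) = -sqrt(C1 + z^2)
 u(z) = sqrt(C1 + z^2)


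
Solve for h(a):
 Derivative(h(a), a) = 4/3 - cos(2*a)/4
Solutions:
 h(a) = C1 + 4*a/3 - sin(2*a)/8


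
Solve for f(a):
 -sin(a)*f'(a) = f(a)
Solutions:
 f(a) = C1*sqrt(cos(a) + 1)/sqrt(cos(a) - 1)


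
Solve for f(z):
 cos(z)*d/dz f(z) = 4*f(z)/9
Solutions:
 f(z) = C1*(sin(z) + 1)^(2/9)/(sin(z) - 1)^(2/9)


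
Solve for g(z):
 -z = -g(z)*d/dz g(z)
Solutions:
 g(z) = -sqrt(C1 + z^2)
 g(z) = sqrt(C1 + z^2)


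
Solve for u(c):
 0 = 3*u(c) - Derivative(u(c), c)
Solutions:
 u(c) = C1*exp(3*c)


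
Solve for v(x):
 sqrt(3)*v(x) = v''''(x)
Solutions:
 v(x) = C1*exp(-3^(1/8)*x) + C2*exp(3^(1/8)*x) + C3*sin(3^(1/8)*x) + C4*cos(3^(1/8)*x)


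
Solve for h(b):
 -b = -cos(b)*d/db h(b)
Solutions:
 h(b) = C1 + Integral(b/cos(b), b)


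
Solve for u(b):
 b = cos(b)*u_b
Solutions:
 u(b) = C1 + Integral(b/cos(b), b)


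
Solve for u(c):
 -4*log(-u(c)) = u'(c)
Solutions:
 -li(-u(c)) = C1 - 4*c


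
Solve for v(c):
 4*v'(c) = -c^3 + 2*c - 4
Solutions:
 v(c) = C1 - c^4/16 + c^2/4 - c


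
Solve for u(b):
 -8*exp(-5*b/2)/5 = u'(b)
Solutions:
 u(b) = C1 + 16*exp(-5*b/2)/25


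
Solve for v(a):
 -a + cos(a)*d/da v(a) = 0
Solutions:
 v(a) = C1 + Integral(a/cos(a), a)


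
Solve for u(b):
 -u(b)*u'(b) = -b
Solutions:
 u(b) = -sqrt(C1 + b^2)
 u(b) = sqrt(C1 + b^2)


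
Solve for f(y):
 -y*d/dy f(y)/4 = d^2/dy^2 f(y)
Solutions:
 f(y) = C1 + C2*erf(sqrt(2)*y/4)


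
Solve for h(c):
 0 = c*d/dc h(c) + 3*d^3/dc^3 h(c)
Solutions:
 h(c) = C1 + Integral(C2*airyai(-3^(2/3)*c/3) + C3*airybi(-3^(2/3)*c/3), c)


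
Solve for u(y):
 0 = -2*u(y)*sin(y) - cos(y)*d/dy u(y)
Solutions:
 u(y) = C1*cos(y)^2


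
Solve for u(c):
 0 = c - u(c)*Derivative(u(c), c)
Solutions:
 u(c) = -sqrt(C1 + c^2)
 u(c) = sqrt(C1 + c^2)


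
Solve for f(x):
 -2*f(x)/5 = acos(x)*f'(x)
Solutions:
 f(x) = C1*exp(-2*Integral(1/acos(x), x)/5)


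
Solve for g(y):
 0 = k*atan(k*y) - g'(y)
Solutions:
 g(y) = C1 + k*Piecewise((y*atan(k*y) - log(k^2*y^2 + 1)/(2*k), Ne(k, 0)), (0, True))


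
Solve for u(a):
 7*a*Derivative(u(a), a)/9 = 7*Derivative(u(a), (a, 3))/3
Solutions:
 u(a) = C1 + Integral(C2*airyai(3^(2/3)*a/3) + C3*airybi(3^(2/3)*a/3), a)


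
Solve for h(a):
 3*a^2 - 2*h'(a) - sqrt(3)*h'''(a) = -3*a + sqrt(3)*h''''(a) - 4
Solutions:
 h(a) = C1 + C2*exp(a*(-2 + (1 + 9*sqrt(3) + sqrt(-1 + (1 + 9*sqrt(3))^2))^(-1/3) + (1 + 9*sqrt(3) + sqrt(-1 + (1 + 9*sqrt(3))^2))^(1/3))/6)*sin(sqrt(3)*a*(-(1 + 9*sqrt(3) + sqrt(-1 + (1 + 9*sqrt(3))^2))^(1/3) + (1 + 9*sqrt(3) + sqrt(-1 + (1 + 9*sqrt(3))^2))^(-1/3))/6) + C3*exp(a*(-2 + (1 + 9*sqrt(3) + sqrt(-1 + (1 + 9*sqrt(3))^2))^(-1/3) + (1 + 9*sqrt(3) + sqrt(-1 + (1 + 9*sqrt(3))^2))^(1/3))/6)*cos(sqrt(3)*a*(-(1 + 9*sqrt(3) + sqrt(-1 + (1 + 9*sqrt(3))^2))^(1/3) + (1 + 9*sqrt(3) + sqrt(-1 + (1 + 9*sqrt(3))^2))^(-1/3))/6) + C4*exp(-a*((1 + 9*sqrt(3) + sqrt(-1 + (1 + 9*sqrt(3))^2))^(-1/3) + 1 + (1 + 9*sqrt(3) + sqrt(-1 + (1 + 9*sqrt(3))^2))^(1/3))/3) + a^3/2 + 3*a^2/4 - 3*sqrt(3)*a/2 + 2*a


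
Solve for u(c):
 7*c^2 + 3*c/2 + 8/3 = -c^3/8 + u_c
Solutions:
 u(c) = C1 + c^4/32 + 7*c^3/3 + 3*c^2/4 + 8*c/3


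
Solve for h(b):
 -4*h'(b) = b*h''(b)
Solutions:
 h(b) = C1 + C2/b^3


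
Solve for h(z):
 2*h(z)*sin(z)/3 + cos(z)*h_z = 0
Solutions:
 h(z) = C1*cos(z)^(2/3)


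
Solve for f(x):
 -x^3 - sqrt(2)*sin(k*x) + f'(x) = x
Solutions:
 f(x) = C1 + x^4/4 + x^2/2 - sqrt(2)*cos(k*x)/k


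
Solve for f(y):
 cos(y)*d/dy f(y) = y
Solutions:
 f(y) = C1 + Integral(y/cos(y), y)


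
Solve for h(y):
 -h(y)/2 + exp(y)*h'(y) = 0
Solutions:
 h(y) = C1*exp(-exp(-y)/2)


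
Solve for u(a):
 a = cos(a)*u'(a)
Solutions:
 u(a) = C1 + Integral(a/cos(a), a)


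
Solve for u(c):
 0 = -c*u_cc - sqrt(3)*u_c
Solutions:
 u(c) = C1 + C2*c^(1 - sqrt(3))


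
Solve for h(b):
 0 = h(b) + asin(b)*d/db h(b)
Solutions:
 h(b) = C1*exp(-Integral(1/asin(b), b))


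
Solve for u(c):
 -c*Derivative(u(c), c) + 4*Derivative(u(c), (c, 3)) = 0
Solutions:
 u(c) = C1 + Integral(C2*airyai(2^(1/3)*c/2) + C3*airybi(2^(1/3)*c/2), c)


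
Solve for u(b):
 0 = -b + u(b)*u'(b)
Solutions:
 u(b) = -sqrt(C1 + b^2)
 u(b) = sqrt(C1 + b^2)


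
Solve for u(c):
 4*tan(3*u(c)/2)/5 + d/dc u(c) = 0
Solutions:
 u(c) = -2*asin(C1*exp(-6*c/5))/3 + 2*pi/3
 u(c) = 2*asin(C1*exp(-6*c/5))/3


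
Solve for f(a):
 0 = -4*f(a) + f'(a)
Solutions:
 f(a) = C1*exp(4*a)


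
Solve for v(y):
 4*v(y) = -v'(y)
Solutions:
 v(y) = C1*exp(-4*y)


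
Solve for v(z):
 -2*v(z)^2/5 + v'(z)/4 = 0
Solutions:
 v(z) = -5/(C1 + 8*z)


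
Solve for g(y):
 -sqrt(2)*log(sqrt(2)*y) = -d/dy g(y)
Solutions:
 g(y) = C1 + sqrt(2)*y*log(y) - sqrt(2)*y + sqrt(2)*y*log(2)/2


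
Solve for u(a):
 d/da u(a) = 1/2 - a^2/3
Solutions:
 u(a) = C1 - a^3/9 + a/2


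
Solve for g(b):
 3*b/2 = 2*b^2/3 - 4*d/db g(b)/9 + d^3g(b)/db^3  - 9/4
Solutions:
 g(b) = C1 + C2*exp(-2*b/3) + C3*exp(2*b/3) + b^3/2 - 27*b^2/16 + 27*b/16


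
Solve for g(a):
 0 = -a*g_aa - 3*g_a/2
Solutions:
 g(a) = C1 + C2/sqrt(a)


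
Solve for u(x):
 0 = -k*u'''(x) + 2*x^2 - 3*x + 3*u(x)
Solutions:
 u(x) = C1*exp(3^(1/3)*x*(1/k)^(1/3)) + C2*exp(x*(-3^(1/3) + 3^(5/6)*I)*(1/k)^(1/3)/2) + C3*exp(-x*(3^(1/3) + 3^(5/6)*I)*(1/k)^(1/3)/2) - 2*x^2/3 + x


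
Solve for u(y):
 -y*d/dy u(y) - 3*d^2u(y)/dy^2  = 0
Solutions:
 u(y) = C1 + C2*erf(sqrt(6)*y/6)


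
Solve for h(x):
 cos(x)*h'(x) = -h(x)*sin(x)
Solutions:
 h(x) = C1*cos(x)


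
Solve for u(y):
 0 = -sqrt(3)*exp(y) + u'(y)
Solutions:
 u(y) = C1 + sqrt(3)*exp(y)


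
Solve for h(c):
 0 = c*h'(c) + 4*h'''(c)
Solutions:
 h(c) = C1 + Integral(C2*airyai(-2^(1/3)*c/2) + C3*airybi(-2^(1/3)*c/2), c)


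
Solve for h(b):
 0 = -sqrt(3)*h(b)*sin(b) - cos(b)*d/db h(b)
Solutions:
 h(b) = C1*cos(b)^(sqrt(3))


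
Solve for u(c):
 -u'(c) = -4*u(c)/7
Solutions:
 u(c) = C1*exp(4*c/7)


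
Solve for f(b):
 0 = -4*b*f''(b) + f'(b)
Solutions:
 f(b) = C1 + C2*b^(5/4)


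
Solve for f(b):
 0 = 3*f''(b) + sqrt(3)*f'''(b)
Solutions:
 f(b) = C1 + C2*b + C3*exp(-sqrt(3)*b)


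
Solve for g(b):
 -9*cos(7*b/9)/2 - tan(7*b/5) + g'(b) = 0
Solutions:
 g(b) = C1 - 5*log(cos(7*b/5))/7 + 81*sin(7*b/9)/14


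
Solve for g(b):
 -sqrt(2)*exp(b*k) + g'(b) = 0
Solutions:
 g(b) = C1 + sqrt(2)*exp(b*k)/k


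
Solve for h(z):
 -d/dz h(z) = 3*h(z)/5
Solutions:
 h(z) = C1*exp(-3*z/5)


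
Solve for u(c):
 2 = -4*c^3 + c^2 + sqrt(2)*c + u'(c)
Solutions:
 u(c) = C1 + c^4 - c^3/3 - sqrt(2)*c^2/2 + 2*c


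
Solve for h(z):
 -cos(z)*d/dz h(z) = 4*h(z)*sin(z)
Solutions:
 h(z) = C1*cos(z)^4


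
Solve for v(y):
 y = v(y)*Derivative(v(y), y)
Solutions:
 v(y) = -sqrt(C1 + y^2)
 v(y) = sqrt(C1 + y^2)


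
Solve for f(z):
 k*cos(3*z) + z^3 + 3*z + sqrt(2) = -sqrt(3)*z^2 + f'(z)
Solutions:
 f(z) = C1 + k*sin(3*z)/3 + z^4/4 + sqrt(3)*z^3/3 + 3*z^2/2 + sqrt(2)*z


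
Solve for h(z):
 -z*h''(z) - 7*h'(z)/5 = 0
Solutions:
 h(z) = C1 + C2/z^(2/5)


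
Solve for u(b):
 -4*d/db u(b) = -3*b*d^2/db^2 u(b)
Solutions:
 u(b) = C1 + C2*b^(7/3)


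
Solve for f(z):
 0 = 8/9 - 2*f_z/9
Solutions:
 f(z) = C1 + 4*z


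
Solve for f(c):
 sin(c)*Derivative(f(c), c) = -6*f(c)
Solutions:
 f(c) = C1*(cos(c)^3 + 3*cos(c)^2 + 3*cos(c) + 1)/(cos(c)^3 - 3*cos(c)^2 + 3*cos(c) - 1)


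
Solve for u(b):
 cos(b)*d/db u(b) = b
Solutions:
 u(b) = C1 + Integral(b/cos(b), b)


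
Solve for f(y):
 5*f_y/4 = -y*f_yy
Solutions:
 f(y) = C1 + C2/y^(1/4)


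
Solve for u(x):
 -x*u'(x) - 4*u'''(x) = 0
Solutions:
 u(x) = C1 + Integral(C2*airyai(-2^(1/3)*x/2) + C3*airybi(-2^(1/3)*x/2), x)


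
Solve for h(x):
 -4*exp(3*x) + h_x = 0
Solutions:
 h(x) = C1 + 4*exp(3*x)/3


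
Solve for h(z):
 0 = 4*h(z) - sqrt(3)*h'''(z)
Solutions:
 h(z) = C3*exp(2^(2/3)*3^(5/6)*z/3) + (C1*sin(2^(2/3)*3^(1/3)*z/2) + C2*cos(2^(2/3)*3^(1/3)*z/2))*exp(-2^(2/3)*3^(5/6)*z/6)


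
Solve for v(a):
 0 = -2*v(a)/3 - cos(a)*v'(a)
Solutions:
 v(a) = C1*(sin(a) - 1)^(1/3)/(sin(a) + 1)^(1/3)


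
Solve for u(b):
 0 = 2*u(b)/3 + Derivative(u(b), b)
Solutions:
 u(b) = C1*exp(-2*b/3)
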